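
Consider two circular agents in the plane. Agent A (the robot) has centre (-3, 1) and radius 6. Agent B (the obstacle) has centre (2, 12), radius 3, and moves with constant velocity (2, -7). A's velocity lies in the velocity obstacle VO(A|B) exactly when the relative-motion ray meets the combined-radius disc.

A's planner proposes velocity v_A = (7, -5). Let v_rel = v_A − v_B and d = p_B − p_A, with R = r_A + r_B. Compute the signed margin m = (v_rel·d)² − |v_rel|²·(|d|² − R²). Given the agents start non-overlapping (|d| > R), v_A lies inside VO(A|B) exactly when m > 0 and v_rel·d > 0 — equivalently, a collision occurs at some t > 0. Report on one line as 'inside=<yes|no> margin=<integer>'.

d = (5, 11),  |d|² = 146;  R = 6+3 = 9,  c = 146−9² = 65
v_rel = (5, 2),  |v_rel|² = 29;  v_rel·d = (5)·(5) + (2)·(11) = 47
29·t² − 94·t + 65 = 0  ⇒  m = 47² − 29·65 = 324
m = 324 > 0,  v_rel·d = 47 > 0  ⇒  inside

inside=yes margin=324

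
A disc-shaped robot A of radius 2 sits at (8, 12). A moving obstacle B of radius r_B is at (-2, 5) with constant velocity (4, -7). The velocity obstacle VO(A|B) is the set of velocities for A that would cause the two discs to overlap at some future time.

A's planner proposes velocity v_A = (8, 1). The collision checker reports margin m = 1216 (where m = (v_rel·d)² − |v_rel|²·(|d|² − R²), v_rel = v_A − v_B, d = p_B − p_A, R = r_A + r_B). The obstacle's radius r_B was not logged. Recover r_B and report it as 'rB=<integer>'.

m = 1216
d = (-10, -7);  v_rel = (4, 8),  |v_rel|² = 80
v_rel×d = (4)·(-7) − (8)·(-10) = 52
since m = R²·80 − 52²:  R² = (2704 + 1216) / 80 = 49
R = √49 = 7  ⇒  r_B = 7 − 2 = 5

rB=5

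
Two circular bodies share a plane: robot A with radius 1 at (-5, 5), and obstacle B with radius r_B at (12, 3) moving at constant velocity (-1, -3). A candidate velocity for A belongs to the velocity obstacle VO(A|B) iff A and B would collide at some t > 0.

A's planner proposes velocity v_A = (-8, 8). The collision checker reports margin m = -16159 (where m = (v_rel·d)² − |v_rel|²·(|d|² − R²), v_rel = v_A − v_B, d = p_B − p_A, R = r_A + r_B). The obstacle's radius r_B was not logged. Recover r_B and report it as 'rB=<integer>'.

m = -16159
d = (17, -2);  v_rel = (-7, 11),  |v_rel|² = 170
v_rel×d = (-7)·(-2) − (11)·(17) = -173
since m = R²·170 − (-173)²:  R² = (29929 + -16159) / 170 = 81
R = √81 = 9  ⇒  r_B = 9 − 1 = 8

rB=8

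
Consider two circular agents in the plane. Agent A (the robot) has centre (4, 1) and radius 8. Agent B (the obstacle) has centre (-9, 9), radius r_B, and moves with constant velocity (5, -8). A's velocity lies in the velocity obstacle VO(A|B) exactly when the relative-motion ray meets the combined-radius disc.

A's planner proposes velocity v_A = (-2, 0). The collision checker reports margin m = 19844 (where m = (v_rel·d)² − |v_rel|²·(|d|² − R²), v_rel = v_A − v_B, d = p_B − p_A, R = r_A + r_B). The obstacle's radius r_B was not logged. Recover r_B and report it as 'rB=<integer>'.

m = 19844
d = (-13, 8);  v_rel = (-7, 8),  |v_rel|² = 113
v_rel×d = (-7)·(8) − (8)·(-13) = 48
since m = R²·113 − 48²:  R² = (2304 + 19844) / 113 = 196
R = √196 = 14  ⇒  r_B = 14 − 8 = 6

rB=6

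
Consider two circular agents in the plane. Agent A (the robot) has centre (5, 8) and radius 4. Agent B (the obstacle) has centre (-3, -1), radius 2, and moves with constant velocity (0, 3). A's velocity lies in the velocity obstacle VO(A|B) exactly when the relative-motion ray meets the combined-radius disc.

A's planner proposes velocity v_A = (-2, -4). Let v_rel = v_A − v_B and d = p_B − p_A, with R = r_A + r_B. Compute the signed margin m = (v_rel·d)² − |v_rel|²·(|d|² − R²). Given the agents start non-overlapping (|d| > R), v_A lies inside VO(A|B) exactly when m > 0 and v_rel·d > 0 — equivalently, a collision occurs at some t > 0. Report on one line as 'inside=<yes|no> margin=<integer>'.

d = (-8, -9),  |d|² = 145;  R = 4+2 = 6,  c = 145−6² = 109
v_rel = (-2, -7),  |v_rel|² = 53;  v_rel·d = (-2)·(-8) + (-7)·(-9) = 79
53·t² − 158·t + 109 = 0  ⇒  m = 79² − 53·109 = 464
m = 464 > 0,  v_rel·d = 79 > 0  ⇒  inside

inside=yes margin=464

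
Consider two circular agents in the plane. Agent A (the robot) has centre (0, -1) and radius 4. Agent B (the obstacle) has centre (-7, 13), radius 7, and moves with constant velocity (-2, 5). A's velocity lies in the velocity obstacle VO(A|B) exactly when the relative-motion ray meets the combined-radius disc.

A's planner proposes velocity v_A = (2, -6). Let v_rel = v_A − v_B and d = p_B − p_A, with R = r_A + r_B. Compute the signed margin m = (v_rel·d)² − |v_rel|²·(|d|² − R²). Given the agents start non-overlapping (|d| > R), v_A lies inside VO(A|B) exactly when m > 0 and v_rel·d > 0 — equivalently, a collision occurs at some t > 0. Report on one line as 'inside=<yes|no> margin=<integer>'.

d = (-7, 14),  |d|² = 245;  R = 4+7 = 11,  c = 245−11² = 124
v_rel = (4, -11),  |v_rel|² = 137;  v_rel·d = (4)·(-7) + (-11)·(14) = -182
137·t² + 364·t + 124 = 0  ⇒  m = (-182)² − 137·124 = 16136
m = 16136 > 0,  v_rel·d = -182 < 0  ⇒  outside

inside=no margin=16136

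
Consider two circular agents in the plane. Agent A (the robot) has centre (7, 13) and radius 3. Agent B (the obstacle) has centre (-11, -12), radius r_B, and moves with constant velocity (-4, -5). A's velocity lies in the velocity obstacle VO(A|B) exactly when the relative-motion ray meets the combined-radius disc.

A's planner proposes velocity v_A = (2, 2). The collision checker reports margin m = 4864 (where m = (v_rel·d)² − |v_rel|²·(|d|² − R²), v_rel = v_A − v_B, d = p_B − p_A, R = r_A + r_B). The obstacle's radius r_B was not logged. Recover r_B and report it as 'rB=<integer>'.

m = 4864
d = (-18, -25);  v_rel = (6, 7),  |v_rel|² = 85
v_rel×d = (6)·(-25) − (7)·(-18) = -24
since m = R²·85 − (-24)²:  R² = (576 + 4864) / 85 = 64
R = √64 = 8  ⇒  r_B = 8 − 3 = 5

rB=5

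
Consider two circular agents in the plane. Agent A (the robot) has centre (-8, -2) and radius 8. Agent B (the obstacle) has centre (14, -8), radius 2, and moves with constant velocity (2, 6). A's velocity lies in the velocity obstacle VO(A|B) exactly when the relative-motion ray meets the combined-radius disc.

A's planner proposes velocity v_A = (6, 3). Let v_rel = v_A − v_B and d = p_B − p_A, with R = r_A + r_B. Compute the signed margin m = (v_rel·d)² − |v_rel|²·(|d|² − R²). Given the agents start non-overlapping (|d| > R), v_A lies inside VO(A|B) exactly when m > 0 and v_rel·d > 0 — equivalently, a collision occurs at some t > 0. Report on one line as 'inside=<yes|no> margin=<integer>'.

d = (22, -6),  |d|² = 520;  R = 8+2 = 10,  c = 520−10² = 420
v_rel = (4, -3),  |v_rel|² = 25;  v_rel·d = (4)·(22) + (-3)·(-6) = 106
25·t² − 212·t + 420 = 0  ⇒  m = 106² − 25·420 = 736
m = 736 > 0,  v_rel·d = 106 > 0  ⇒  inside

inside=yes margin=736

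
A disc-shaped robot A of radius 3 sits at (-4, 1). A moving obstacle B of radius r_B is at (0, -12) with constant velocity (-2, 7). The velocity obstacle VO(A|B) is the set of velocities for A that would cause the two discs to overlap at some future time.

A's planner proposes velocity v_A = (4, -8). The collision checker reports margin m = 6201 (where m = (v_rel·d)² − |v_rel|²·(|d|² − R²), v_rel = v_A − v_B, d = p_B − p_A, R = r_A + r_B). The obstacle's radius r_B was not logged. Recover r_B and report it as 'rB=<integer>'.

m = 6201
d = (4, -13);  v_rel = (6, -15),  |v_rel|² = 261
v_rel×d = (6)·(-13) − (-15)·(4) = -18
since m = R²·261 − (-18)²:  R² = (324 + 6201) / 261 = 25
R = √25 = 5  ⇒  r_B = 5 − 3 = 2

rB=2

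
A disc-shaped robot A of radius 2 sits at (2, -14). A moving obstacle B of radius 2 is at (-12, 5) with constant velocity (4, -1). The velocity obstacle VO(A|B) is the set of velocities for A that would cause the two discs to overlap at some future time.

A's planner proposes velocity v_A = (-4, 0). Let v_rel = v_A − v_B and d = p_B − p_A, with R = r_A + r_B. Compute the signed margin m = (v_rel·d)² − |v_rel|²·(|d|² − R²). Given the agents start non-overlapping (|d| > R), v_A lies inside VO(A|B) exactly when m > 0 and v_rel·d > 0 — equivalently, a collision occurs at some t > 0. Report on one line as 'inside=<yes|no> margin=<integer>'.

d = (-14, 19),  |d|² = 557;  R = 2+2 = 4,  c = 557−4² = 541
v_rel = (-8, 1),  |v_rel|² = 65;  v_rel·d = (-8)·(-14) + (1)·(19) = 131
65·t² − 262·t + 541 = 0  ⇒  m = 131² − 65·541 = -18004
m = -18004 < 0,  v_rel·d = 131 > 0  ⇒  outside

inside=no margin=-18004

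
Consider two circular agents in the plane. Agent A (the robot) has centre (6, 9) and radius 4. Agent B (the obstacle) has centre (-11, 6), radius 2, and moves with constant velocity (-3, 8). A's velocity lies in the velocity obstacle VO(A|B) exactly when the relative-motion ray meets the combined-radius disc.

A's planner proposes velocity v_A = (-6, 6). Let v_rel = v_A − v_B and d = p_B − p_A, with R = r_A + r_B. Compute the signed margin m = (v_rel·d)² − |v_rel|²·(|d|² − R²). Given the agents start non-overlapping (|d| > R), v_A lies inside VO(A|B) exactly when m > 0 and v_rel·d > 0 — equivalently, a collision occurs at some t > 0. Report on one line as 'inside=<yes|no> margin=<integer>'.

d = (-17, -3),  |d|² = 298;  R = 4+2 = 6,  c = 298−6² = 262
v_rel = (-3, -2),  |v_rel|² = 13;  v_rel·d = (-3)·(-17) + (-2)·(-3) = 57
13·t² − 114·t + 262 = 0  ⇒  m = 57² − 13·262 = -157
m = -157 < 0,  v_rel·d = 57 > 0  ⇒  outside

inside=no margin=-157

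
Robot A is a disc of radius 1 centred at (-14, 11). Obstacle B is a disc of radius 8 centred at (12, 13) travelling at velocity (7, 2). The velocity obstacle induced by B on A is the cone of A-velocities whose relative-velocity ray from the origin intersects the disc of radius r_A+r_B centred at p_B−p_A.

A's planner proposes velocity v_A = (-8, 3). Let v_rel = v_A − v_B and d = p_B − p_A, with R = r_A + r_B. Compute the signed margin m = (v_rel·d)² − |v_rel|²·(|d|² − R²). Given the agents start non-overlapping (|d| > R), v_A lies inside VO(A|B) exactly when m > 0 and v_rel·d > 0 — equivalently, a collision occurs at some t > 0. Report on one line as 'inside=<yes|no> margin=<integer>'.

d = (26, 2),  |d|² = 680;  R = 1+8 = 9,  c = 680−9² = 599
v_rel = (-15, 1),  |v_rel|² = 226;  v_rel·d = (-15)·(26) + (1)·(2) = -388
226·t² + 776·t + 599 = 0  ⇒  m = (-388)² − 226·599 = 15170
m = 15170 > 0,  v_rel·d = -388 < 0  ⇒  outside

inside=no margin=15170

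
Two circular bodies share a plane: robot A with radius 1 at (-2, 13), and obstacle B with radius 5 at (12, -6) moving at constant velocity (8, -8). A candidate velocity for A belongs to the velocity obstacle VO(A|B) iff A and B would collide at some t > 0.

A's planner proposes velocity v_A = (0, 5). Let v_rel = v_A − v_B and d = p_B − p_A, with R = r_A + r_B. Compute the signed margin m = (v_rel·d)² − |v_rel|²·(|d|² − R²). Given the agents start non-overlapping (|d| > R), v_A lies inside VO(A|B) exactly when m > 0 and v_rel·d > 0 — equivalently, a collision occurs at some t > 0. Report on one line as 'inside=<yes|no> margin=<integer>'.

d = (14, -19),  |d|² = 557;  R = 1+5 = 6,  c = 557−6² = 521
v_rel = (-8, 13),  |v_rel|² = 233;  v_rel·d = (-8)·(14) + (13)·(-19) = -359
233·t² + 718·t + 521 = 0  ⇒  m = (-359)² − 233·521 = 7488
m = 7488 > 0,  v_rel·d = -359 < 0  ⇒  outside

inside=no margin=7488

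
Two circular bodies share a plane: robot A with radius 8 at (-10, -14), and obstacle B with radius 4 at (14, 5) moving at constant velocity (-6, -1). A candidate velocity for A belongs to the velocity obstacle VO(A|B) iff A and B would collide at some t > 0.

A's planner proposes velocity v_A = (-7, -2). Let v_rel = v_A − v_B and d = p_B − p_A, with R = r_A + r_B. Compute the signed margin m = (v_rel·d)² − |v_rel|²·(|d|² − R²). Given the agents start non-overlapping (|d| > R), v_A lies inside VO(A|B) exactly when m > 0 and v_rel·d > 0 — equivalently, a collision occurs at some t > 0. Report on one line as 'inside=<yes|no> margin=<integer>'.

d = (24, 19),  |d|² = 937;  R = 8+4 = 12,  c = 937−12² = 793
v_rel = (-1, -1),  |v_rel|² = 2;  v_rel·d = (-1)·(24) + (-1)·(19) = -43
2·t² + 86·t + 793 = 0  ⇒  m = (-43)² − 2·793 = 263
m = 263 > 0,  v_rel·d = -43 < 0  ⇒  outside

inside=no margin=263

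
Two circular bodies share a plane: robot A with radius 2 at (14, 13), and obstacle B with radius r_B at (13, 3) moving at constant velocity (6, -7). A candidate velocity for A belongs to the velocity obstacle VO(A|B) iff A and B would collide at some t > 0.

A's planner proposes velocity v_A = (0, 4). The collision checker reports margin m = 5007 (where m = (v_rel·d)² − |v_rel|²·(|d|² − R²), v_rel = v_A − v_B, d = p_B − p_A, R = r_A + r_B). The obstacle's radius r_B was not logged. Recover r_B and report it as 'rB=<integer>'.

m = 5007
d = (-1, -10);  v_rel = (-6, 11),  |v_rel|² = 157
v_rel×d = (-6)·(-10) − (11)·(-1) = 71
since m = R²·157 − 71²:  R² = (5041 + 5007) / 157 = 64
R = √64 = 8  ⇒  r_B = 8 − 2 = 6

rB=6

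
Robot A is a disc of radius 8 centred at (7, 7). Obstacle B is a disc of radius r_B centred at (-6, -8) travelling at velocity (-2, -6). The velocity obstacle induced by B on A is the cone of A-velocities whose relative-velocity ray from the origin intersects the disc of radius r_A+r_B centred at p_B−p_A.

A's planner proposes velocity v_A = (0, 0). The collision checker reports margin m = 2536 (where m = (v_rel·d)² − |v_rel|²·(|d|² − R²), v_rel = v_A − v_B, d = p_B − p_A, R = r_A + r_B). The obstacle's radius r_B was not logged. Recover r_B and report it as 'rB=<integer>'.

m = 2536
d = (-13, -15);  v_rel = (2, 6),  |v_rel|² = 40
v_rel×d = (2)·(-15) − (6)·(-13) = 48
since m = R²·40 − 48²:  R² = (2304 + 2536) / 40 = 121
R = √121 = 11  ⇒  r_B = 11 − 8 = 3

rB=3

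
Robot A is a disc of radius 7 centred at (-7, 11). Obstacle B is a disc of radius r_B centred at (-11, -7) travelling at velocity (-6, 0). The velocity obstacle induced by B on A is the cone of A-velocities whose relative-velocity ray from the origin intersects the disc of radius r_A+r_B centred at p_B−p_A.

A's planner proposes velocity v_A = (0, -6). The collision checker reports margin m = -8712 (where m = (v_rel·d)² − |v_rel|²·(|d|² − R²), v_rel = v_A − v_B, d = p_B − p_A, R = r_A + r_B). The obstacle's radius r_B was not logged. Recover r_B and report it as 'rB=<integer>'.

m = -8712
d = (-4, -18);  v_rel = (6, -6),  |v_rel|² = 72
v_rel×d = (6)·(-18) − (-6)·(-4) = -132
since m = R²·72 − (-132)²:  R² = (17424 + -8712) / 72 = 121
R = √121 = 11  ⇒  r_B = 11 − 7 = 4

rB=4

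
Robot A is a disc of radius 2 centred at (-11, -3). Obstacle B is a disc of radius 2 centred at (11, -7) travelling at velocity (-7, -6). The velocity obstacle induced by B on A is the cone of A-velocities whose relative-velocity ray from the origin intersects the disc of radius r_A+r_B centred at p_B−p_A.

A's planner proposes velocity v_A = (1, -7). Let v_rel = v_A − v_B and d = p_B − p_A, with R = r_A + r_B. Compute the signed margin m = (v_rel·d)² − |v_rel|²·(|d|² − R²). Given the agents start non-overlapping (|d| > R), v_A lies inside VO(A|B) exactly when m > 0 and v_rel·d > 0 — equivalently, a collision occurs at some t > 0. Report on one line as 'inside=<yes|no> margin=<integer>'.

d = (22, -4),  |d|² = 500;  R = 2+2 = 4,  c = 500−4² = 484
v_rel = (8, -1),  |v_rel|² = 65;  v_rel·d = (8)·(22) + (-1)·(-4) = 180
65·t² − 360·t + 484 = 0  ⇒  m = 180² − 65·484 = 940
m = 940 > 0,  v_rel·d = 180 > 0  ⇒  inside

inside=yes margin=940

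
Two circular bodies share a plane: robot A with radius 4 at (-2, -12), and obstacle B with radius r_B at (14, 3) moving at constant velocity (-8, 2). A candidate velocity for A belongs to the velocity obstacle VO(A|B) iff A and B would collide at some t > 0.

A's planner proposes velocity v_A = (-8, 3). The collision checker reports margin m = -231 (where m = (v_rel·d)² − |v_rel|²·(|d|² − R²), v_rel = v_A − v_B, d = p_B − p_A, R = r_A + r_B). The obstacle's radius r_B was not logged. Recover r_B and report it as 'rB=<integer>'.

m = -231
d = (16, 15);  v_rel = (0, 1),  |v_rel|² = 1
v_rel×d = (0)·(15) − (1)·(16) = -16
since m = R²·1 − (-16)²:  R² = (256 + -231) / 1 = 25
R = √25 = 5  ⇒  r_B = 5 − 4 = 1

rB=1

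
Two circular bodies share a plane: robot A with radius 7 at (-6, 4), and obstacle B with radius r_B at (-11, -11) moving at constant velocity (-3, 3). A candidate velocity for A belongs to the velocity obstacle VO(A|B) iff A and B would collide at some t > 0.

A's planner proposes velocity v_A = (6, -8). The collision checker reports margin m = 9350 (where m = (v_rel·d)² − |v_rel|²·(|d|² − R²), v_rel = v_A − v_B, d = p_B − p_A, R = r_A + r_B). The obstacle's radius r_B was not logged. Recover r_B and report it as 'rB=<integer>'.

m = 9350
d = (-5, -15);  v_rel = (9, -11),  |v_rel|² = 202
v_rel×d = (9)·(-15) − (-11)·(-5) = -190
since m = R²·202 − (-190)²:  R² = (36100 + 9350) / 202 = 225
R = √225 = 15  ⇒  r_B = 15 − 7 = 8

rB=8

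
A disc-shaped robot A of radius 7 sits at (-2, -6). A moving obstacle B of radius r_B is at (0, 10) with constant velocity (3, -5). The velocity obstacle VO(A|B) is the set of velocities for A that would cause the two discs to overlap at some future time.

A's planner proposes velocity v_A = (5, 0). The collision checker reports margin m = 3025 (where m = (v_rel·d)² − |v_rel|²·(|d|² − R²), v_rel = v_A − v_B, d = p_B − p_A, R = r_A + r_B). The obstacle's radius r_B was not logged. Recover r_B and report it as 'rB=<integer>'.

m = 3025
d = (2, 16);  v_rel = (2, 5),  |v_rel|² = 29
v_rel×d = (2)·(16) − (5)·(2) = 22
since m = R²·29 − 22²:  R² = (484 + 3025) / 29 = 121
R = √121 = 11  ⇒  r_B = 11 − 7 = 4

rB=4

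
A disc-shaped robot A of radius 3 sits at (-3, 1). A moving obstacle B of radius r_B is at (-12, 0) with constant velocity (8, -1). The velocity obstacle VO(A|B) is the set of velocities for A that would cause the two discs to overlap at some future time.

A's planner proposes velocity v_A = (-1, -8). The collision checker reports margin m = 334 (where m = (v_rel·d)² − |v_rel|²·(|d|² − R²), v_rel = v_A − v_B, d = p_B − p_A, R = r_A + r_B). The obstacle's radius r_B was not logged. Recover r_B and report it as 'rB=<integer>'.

m = 334
d = (-9, -1);  v_rel = (-9, -7),  |v_rel|² = 130
v_rel×d = (-9)·(-1) − (-7)·(-9) = -54
since m = R²·130 − (-54)²:  R² = (2916 + 334) / 130 = 25
R = √25 = 5  ⇒  r_B = 5 − 3 = 2

rB=2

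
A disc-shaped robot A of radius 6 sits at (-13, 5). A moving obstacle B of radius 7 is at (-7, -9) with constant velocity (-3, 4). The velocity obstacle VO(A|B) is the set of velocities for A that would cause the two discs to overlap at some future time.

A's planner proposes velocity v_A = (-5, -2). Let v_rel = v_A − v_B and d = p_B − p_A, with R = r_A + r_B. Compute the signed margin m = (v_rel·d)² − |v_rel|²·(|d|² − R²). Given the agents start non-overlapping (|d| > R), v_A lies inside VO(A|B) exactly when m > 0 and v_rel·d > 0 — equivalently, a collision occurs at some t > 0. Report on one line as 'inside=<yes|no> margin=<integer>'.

d = (6, -14),  |d|² = 232;  R = 6+7 = 13,  c = 232−13² = 63
v_rel = (-2, -6),  |v_rel|² = 40;  v_rel·d = (-2)·(6) + (-6)·(-14) = 72
40·t² − 144·t + 63 = 0  ⇒  m = 72² − 40·63 = 2664
m = 2664 > 0,  v_rel·d = 72 > 0  ⇒  inside

inside=yes margin=2664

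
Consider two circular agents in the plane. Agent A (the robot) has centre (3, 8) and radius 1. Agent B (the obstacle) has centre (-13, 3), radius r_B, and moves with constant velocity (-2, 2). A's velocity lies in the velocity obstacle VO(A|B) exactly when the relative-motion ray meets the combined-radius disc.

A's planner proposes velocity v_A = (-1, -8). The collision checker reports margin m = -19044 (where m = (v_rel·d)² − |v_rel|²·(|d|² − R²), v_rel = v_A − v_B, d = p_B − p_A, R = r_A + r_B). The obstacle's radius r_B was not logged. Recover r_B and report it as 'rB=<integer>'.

m = -19044
d = (-16, -5);  v_rel = (1, -10),  |v_rel|² = 101
v_rel×d = (1)·(-5) − (-10)·(-16) = -165
since m = R²·101 − (-165)²:  R² = (27225 + -19044) / 101 = 81
R = √81 = 9  ⇒  r_B = 9 − 1 = 8

rB=8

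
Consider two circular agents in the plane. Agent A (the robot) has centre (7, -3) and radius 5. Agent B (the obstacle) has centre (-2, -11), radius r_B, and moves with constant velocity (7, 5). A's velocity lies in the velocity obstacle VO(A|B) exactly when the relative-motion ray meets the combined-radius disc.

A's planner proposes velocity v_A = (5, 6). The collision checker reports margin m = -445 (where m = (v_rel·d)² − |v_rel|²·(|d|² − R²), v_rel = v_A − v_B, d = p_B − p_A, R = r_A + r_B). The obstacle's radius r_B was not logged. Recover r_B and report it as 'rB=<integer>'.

m = -445
d = (-9, -8);  v_rel = (-2, 1),  |v_rel|² = 5
v_rel×d = (-2)·(-8) − (1)·(-9) = 25
since m = R²·5 − 25²:  R² = (625 + -445) / 5 = 36
R = √36 = 6  ⇒  r_B = 6 − 5 = 1

rB=1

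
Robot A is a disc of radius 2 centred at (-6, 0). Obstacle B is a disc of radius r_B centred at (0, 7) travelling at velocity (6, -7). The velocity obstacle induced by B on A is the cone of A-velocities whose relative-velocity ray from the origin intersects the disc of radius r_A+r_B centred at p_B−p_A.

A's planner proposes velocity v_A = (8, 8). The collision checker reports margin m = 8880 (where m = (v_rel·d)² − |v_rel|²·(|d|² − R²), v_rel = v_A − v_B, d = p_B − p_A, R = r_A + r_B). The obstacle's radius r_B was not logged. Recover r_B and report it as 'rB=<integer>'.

m = 8880
d = (6, 7);  v_rel = (2, 15),  |v_rel|² = 229
v_rel×d = (2)·(7) − (15)·(6) = -76
since m = R²·229 − (-76)²:  R² = (5776 + 8880) / 229 = 64
R = √64 = 8  ⇒  r_B = 8 − 2 = 6

rB=6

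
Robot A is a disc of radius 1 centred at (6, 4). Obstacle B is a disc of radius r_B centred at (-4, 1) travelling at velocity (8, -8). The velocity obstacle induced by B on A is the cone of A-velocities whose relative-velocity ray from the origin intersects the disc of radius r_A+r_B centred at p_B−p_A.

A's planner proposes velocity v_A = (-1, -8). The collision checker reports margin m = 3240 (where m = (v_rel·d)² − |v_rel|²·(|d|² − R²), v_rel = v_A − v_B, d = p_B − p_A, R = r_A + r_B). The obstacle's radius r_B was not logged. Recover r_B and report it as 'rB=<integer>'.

m = 3240
d = (-10, -3);  v_rel = (-9, 0),  |v_rel|² = 81
v_rel×d = (-9)·(-3) − (0)·(-10) = 27
since m = R²·81 − 27²:  R² = (729 + 3240) / 81 = 49
R = √49 = 7  ⇒  r_B = 7 − 1 = 6

rB=6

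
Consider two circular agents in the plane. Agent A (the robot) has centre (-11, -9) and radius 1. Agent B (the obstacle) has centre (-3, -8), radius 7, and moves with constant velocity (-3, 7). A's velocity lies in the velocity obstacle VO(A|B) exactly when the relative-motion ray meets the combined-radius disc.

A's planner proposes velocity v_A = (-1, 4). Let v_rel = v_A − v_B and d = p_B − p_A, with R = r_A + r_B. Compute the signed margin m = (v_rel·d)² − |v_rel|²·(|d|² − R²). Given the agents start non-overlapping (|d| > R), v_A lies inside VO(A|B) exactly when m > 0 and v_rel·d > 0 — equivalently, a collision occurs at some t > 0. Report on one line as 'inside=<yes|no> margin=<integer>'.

d = (8, 1),  |d|² = 65;  R = 1+7 = 8,  c = 65−8² = 1
v_rel = (2, -3),  |v_rel|² = 13;  v_rel·d = (2)·(8) + (-3)·(1) = 13
13·t² − 26·t + 1 = 0  ⇒  m = 13² − 13·1 = 156
m = 156 > 0,  v_rel·d = 13 > 0  ⇒  inside

inside=yes margin=156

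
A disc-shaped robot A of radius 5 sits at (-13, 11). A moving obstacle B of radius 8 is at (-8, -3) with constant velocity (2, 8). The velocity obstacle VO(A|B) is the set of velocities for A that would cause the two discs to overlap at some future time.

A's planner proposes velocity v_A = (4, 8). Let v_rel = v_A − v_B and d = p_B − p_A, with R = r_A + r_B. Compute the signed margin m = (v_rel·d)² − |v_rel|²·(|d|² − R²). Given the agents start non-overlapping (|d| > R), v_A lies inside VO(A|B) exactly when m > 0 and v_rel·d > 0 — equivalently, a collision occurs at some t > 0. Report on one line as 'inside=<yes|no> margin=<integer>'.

d = (5, -14),  |d|² = 221;  R = 5+8 = 13,  c = 221−13² = 52
v_rel = (2, 0),  |v_rel|² = 4;  v_rel·d = (2)·(5) + (0)·(-14) = 10
4·t² − 20·t + 52 = 0  ⇒  m = 10² − 4·52 = -108
m = -108 < 0,  v_rel·d = 10 > 0  ⇒  outside

inside=no margin=-108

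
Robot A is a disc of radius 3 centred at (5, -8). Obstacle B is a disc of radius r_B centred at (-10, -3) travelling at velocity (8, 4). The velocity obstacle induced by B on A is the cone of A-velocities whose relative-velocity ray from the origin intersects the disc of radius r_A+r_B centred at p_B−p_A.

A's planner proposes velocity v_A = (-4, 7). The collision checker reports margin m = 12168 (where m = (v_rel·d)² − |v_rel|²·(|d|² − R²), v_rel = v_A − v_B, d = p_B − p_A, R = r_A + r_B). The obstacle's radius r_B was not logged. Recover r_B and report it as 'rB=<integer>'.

m = 12168
d = (-15, 5);  v_rel = (-12, 3),  |v_rel|² = 153
v_rel×d = (-12)·(5) − (3)·(-15) = -15
since m = R²·153 − (-15)²:  R² = (225 + 12168) / 153 = 81
R = √81 = 9  ⇒  r_B = 9 − 3 = 6

rB=6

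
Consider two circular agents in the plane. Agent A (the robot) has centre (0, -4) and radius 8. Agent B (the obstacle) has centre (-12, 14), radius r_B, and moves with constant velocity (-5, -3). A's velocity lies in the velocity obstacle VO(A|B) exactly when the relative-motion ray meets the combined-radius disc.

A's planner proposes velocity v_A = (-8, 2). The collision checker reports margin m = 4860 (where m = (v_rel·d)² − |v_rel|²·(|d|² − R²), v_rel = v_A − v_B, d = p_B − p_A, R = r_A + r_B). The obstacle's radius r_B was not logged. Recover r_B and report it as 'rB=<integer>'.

m = 4860
d = (-12, 18);  v_rel = (-3, 5),  |v_rel|² = 34
v_rel×d = (-3)·(18) − (5)·(-12) = 6
since m = R²·34 − 6²:  R² = (36 + 4860) / 34 = 144
R = √144 = 12  ⇒  r_B = 12 − 8 = 4

rB=4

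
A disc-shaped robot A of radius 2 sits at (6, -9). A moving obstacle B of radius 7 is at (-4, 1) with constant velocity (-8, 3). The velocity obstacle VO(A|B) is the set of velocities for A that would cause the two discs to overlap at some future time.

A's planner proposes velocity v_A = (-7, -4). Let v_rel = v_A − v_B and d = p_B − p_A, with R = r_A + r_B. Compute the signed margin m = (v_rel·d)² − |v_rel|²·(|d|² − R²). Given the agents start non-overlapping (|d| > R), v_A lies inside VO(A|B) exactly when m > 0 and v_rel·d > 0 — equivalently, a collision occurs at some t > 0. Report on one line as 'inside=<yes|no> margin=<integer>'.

d = (-10, 10),  |d|² = 200;  R = 2+7 = 9,  c = 200−9² = 119
v_rel = (1, -7),  |v_rel|² = 50;  v_rel·d = (1)·(-10) + (-7)·(10) = -80
50·t² + 160·t + 119 = 0  ⇒  m = (-80)² − 50·119 = 450
m = 450 > 0,  v_rel·d = -80 < 0  ⇒  outside

inside=no margin=450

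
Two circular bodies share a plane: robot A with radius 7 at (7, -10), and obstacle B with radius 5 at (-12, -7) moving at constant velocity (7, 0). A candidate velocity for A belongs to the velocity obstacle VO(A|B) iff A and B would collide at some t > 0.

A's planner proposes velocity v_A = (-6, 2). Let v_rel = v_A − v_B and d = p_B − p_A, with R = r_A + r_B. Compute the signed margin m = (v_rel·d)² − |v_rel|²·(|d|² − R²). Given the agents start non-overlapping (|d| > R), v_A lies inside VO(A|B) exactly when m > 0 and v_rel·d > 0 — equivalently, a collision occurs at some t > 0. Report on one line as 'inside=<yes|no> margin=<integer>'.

d = (-19, 3),  |d|² = 370;  R = 7+5 = 12,  c = 370−12² = 226
v_rel = (-13, 2),  |v_rel|² = 173;  v_rel·d = (-13)·(-19) + (2)·(3) = 253
173·t² − 506·t + 226 = 0  ⇒  m = 253² − 173·226 = 24911
m = 24911 > 0,  v_rel·d = 253 > 0  ⇒  inside

inside=yes margin=24911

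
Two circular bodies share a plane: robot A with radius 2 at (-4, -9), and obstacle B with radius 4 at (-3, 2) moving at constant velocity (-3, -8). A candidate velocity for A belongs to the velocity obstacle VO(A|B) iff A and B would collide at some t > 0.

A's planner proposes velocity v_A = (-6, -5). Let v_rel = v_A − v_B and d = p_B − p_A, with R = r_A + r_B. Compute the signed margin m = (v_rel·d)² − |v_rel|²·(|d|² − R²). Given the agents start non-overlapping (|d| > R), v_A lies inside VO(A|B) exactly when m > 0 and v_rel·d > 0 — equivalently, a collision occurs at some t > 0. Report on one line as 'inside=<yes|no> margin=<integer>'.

d = (1, 11),  |d|² = 122;  R = 2+4 = 6,  c = 122−6² = 86
v_rel = (-3, 3),  |v_rel|² = 18;  v_rel·d = (-3)·(1) + (3)·(11) = 30
18·t² − 60·t + 86 = 0  ⇒  m = 30² − 18·86 = -648
m = -648 < 0,  v_rel·d = 30 > 0  ⇒  outside

inside=no margin=-648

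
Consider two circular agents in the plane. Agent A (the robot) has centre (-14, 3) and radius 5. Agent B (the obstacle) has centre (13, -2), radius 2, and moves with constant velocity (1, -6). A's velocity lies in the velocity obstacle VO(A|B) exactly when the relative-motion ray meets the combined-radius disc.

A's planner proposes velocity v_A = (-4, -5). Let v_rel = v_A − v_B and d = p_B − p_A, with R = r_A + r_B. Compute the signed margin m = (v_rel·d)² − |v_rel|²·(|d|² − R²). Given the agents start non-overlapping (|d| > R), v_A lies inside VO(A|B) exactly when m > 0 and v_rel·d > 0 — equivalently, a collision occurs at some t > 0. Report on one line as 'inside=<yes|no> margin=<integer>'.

d = (27, -5),  |d|² = 754;  R = 5+2 = 7,  c = 754−7² = 705
v_rel = (-5, 1),  |v_rel|² = 26;  v_rel·d = (-5)·(27) + (1)·(-5) = -140
26·t² + 280·t + 705 = 0  ⇒  m = (-140)² − 26·705 = 1270
m = 1270 > 0,  v_rel·d = -140 < 0  ⇒  outside

inside=no margin=1270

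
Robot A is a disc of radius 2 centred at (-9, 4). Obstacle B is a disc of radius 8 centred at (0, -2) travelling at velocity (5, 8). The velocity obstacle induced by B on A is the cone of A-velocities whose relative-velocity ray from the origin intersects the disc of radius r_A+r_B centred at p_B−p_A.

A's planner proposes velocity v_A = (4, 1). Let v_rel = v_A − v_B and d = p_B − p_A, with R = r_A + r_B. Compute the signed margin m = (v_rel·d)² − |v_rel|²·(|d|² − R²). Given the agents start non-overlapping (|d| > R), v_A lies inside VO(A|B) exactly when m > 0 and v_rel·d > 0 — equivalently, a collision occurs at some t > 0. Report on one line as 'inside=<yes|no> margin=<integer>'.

d = (9, -6),  |d|² = 117;  R = 2+8 = 10,  c = 117−10² = 17
v_rel = (-1, -7),  |v_rel|² = 50;  v_rel·d = (-1)·(9) + (-7)·(-6) = 33
50·t² − 66·t + 17 = 0  ⇒  m = 33² − 50·17 = 239
m = 239 > 0,  v_rel·d = 33 > 0  ⇒  inside

inside=yes margin=239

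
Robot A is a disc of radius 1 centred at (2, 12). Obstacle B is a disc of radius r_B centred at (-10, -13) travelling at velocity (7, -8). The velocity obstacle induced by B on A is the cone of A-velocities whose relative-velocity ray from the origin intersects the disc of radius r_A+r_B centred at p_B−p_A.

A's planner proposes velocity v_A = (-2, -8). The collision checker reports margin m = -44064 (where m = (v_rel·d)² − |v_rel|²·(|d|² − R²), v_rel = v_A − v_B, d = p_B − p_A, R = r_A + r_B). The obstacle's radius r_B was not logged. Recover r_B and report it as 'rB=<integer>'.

m = -44064
d = (-12, -25);  v_rel = (-9, 0),  |v_rel|² = 81
v_rel×d = (-9)·(-25) − (0)·(-12) = 225
since m = R²·81 − 225²:  R² = (50625 + -44064) / 81 = 81
R = √81 = 9  ⇒  r_B = 9 − 1 = 8

rB=8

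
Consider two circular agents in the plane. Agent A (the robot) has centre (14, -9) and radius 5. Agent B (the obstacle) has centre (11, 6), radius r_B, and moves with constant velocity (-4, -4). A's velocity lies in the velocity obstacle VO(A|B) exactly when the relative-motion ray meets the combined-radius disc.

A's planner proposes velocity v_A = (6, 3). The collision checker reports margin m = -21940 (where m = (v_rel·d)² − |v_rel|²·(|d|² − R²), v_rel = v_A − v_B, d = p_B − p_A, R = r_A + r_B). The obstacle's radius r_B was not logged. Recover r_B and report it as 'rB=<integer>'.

m = -21940
d = (-3, 15);  v_rel = (10, 7),  |v_rel|² = 149
v_rel×d = (10)·(15) − (7)·(-3) = 171
since m = R²·149 − 171²:  R² = (29241 + -21940) / 149 = 49
R = √49 = 7  ⇒  r_B = 7 − 5 = 2

rB=2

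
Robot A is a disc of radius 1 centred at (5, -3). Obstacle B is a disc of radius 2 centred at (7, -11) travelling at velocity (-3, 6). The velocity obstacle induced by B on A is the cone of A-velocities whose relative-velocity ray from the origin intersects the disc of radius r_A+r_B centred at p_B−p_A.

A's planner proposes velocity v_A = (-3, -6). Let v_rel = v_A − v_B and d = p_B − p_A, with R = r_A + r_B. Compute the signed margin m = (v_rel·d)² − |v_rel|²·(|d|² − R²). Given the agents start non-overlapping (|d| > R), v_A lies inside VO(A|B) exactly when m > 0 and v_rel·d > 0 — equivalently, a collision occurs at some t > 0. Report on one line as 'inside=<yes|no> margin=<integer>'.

d = (2, -8),  |d|² = 68;  R = 1+2 = 3,  c = 68−3² = 59
v_rel = (0, -12),  |v_rel|² = 144;  v_rel·d = (0)·(2) + (-12)·(-8) = 96
144·t² − 192·t + 59 = 0  ⇒  m = 96² − 144·59 = 720
m = 720 > 0,  v_rel·d = 96 > 0  ⇒  inside

inside=yes margin=720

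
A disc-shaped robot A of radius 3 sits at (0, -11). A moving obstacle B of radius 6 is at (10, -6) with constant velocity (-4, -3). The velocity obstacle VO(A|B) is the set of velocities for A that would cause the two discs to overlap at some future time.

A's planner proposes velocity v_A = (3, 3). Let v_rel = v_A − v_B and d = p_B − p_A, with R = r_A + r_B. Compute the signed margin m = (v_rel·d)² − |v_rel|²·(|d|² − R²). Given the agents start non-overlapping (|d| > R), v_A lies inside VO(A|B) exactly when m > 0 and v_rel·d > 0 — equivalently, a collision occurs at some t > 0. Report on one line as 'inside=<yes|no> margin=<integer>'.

d = (10, 5),  |d|² = 125;  R = 3+6 = 9,  c = 125−9² = 44
v_rel = (7, 6),  |v_rel|² = 85;  v_rel·d = (7)·(10) + (6)·(5) = 100
85·t² − 200·t + 44 = 0  ⇒  m = 100² − 85·44 = 6260
m = 6260 > 0,  v_rel·d = 100 > 0  ⇒  inside

inside=yes margin=6260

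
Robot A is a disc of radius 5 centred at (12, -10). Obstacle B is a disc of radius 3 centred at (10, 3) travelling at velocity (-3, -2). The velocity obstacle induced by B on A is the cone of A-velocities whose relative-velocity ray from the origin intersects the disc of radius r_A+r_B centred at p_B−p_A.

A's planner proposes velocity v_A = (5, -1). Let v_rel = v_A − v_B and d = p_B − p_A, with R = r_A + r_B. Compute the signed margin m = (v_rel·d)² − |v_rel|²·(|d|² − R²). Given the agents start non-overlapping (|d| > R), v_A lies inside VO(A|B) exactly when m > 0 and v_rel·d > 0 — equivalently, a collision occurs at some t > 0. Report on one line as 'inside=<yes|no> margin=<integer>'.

d = (-2, 13),  |d|² = 173;  R = 5+3 = 8,  c = 173−8² = 109
v_rel = (8, 1),  |v_rel|² = 65;  v_rel·d = (8)·(-2) + (1)·(13) = -3
65·t² + 6·t + 109 = 0  ⇒  m = (-3)² − 65·109 = -7076
m = -7076 < 0,  v_rel·d = -3 < 0  ⇒  outside

inside=no margin=-7076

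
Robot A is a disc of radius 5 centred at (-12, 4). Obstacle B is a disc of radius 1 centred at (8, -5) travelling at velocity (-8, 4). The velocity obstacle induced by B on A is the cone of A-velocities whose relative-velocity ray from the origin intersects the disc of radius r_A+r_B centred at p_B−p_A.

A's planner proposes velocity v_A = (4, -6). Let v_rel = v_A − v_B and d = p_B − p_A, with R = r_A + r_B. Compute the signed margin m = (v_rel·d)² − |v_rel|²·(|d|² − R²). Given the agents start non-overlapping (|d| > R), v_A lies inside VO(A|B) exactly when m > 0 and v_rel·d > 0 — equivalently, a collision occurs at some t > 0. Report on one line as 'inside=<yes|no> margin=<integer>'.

d = (20, -9),  |d|² = 481;  R = 5+1 = 6,  c = 481−6² = 445
v_rel = (12, -10),  |v_rel|² = 244;  v_rel·d = (12)·(20) + (-10)·(-9) = 330
244·t² − 660·t + 445 = 0  ⇒  m = 330² − 244·445 = 320
m = 320 > 0,  v_rel·d = 330 > 0  ⇒  inside

inside=yes margin=320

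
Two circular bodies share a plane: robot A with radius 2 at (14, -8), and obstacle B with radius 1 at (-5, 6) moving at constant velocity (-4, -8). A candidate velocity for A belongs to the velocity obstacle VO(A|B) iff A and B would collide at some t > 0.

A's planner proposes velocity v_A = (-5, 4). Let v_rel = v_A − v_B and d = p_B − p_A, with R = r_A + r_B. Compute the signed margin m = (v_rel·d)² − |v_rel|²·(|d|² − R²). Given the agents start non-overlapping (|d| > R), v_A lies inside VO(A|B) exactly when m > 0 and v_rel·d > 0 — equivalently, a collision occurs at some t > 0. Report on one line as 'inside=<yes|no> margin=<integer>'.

d = (-19, 14),  |d|² = 557;  R = 2+1 = 3,  c = 557−3² = 548
v_rel = (-1, 12),  |v_rel|² = 145;  v_rel·d = (-1)·(-19) + (12)·(14) = 187
145·t² − 374·t + 548 = 0  ⇒  m = 187² − 145·548 = -44491
m = -44491 < 0,  v_rel·d = 187 > 0  ⇒  outside

inside=no margin=-44491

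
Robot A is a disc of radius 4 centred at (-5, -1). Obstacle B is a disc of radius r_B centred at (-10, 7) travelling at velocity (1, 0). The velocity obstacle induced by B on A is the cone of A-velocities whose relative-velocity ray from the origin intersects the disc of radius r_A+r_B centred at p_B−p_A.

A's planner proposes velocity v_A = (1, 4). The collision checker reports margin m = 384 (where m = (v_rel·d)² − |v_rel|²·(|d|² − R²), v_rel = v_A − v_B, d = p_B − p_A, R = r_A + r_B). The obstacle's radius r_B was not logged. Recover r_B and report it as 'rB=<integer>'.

m = 384
d = (-5, 8);  v_rel = (0, 4),  |v_rel|² = 16
v_rel×d = (0)·(8) − (4)·(-5) = 20
since m = R²·16 − 20²:  R² = (400 + 384) / 16 = 49
R = √49 = 7  ⇒  r_B = 7 − 4 = 3

rB=3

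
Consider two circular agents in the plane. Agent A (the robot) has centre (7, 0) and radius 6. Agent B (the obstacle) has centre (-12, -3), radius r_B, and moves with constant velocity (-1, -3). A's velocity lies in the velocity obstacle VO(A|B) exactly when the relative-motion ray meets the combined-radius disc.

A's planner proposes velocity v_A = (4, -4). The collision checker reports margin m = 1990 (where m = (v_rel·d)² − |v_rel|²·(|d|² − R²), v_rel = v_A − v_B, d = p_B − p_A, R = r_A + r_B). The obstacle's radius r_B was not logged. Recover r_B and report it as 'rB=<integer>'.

m = 1990
d = (-19, -3);  v_rel = (5, -1),  |v_rel|² = 26
v_rel×d = (5)·(-3) − (-1)·(-19) = -34
since m = R²·26 − (-34)²:  R² = (1156 + 1990) / 26 = 121
R = √121 = 11  ⇒  r_B = 11 − 6 = 5

rB=5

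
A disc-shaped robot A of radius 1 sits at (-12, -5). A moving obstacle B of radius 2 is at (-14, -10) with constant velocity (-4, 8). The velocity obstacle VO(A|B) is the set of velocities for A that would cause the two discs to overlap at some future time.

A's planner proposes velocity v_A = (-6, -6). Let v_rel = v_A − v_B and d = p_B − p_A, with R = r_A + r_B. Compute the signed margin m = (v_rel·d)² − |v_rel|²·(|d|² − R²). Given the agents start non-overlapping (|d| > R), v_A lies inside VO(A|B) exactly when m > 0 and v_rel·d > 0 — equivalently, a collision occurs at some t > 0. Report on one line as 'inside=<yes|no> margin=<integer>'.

d = (-2, -5),  |d|² = 29;  R = 1+2 = 3,  c = 29−3² = 20
v_rel = (-2, -14),  |v_rel|² = 200;  v_rel·d = (-2)·(-2) + (-14)·(-5) = 74
200·t² − 148·t + 20 = 0  ⇒  m = 74² − 200·20 = 1476
m = 1476 > 0,  v_rel·d = 74 > 0  ⇒  inside

inside=yes margin=1476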